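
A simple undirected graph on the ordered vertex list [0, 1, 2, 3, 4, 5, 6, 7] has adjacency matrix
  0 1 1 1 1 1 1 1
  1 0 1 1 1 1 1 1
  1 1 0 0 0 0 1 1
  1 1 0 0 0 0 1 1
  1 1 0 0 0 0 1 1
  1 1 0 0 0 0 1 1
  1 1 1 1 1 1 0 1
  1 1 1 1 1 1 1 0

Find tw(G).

4

A width-4 tree decomposition is:
Bags: B1 = {0, 1, 4, 6, 7}  B2 = {0, 1, 3, 6, 7}  B3 = {0, 1, 2, 6, 7}  B4 = {0, 1, 5, 6, 7}
Tree: B1–B2, B1–B3, B3–B4
Every bag has size at most 5, so the width is 5 − 1 = 4 and tw(G) ≤ 4. Conversely, {0, 1, 2, 6, 7} is a clique of size 5, and the vertices of any clique must share a bag in every tree decomposition; so some bag has ≥ 5 vertices and tw(G) ≥ 4. Hence tw(G) = 4 exactly.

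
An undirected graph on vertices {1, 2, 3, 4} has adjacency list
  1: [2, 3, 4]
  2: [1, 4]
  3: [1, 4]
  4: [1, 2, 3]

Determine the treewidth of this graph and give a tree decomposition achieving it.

Each bag holds 3 vertices, so the decomposition has width 2, which upper-bounds the treewidth. On the other hand G contains the 3-clique {1, 2, 4}. A clique must lie in a single bag of any decomposition, so no decomposition can have width below 2. Hence tw(G) = 2 exactly.

Treewidth 2.
One such decomposition:
Bags: B1 = {1, 3, 4}  B2 = {1, 2, 4}
Tree: B1–B2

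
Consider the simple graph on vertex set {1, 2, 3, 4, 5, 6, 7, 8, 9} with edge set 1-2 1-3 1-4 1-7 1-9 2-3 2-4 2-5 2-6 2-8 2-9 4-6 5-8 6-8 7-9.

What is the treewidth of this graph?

A width-2 tree decomposition is:
Bags: B1 = {1, 2, 4}  B2 = {2, 4, 6}  B3 = {1, 2, 9}  B4 = {1, 7, 9}  B5 = {1, 2, 3}  B6 = {2, 6, 8}  B7 = {2, 5, 8}
Tree: B1–B2, B1–B3, B3–B4, B1–B5, B2–B6, B6–B7
Each bag holds 3 vertices, so the decomposition has width 2, which upper-bounds the treewidth. On the other hand G contains the 3-clique {2, 5, 8}. A clique must lie in a single bag of any decomposition, so no decomposition can have width below 2. Hence tw(G) = 2 exactly.

2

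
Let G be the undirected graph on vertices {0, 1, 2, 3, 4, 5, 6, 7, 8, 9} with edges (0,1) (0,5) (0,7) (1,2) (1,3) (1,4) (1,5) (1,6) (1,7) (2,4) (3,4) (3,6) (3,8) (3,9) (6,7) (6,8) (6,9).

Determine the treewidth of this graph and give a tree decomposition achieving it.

Each bag holds 3 vertices, so the decomposition has width 2, which upper-bounds the treewidth. For the lower bound, the 3 vertices {3, 6, 8} are pairwise adjacent, and any tree decomposition puts a clique entirely inside one bag — forcing width ≥ 2. The upper and lower bounds meet at 2, so that is the treewidth.

Treewidth 2.
Bags: B1 = {0, 1, 7}  B2 = {1, 6, 7}  B3 = {1, 3, 6}  B4 = {1, 3, 4}  B5 = {3, 6, 9}  B6 = {0, 1, 5}  B7 = {1, 2, 4}  B8 = {3, 6, 8}
Tree: B1–B2, B2–B3, B3–B4, B3–B5, B1–B6, B4–B7, B3–B8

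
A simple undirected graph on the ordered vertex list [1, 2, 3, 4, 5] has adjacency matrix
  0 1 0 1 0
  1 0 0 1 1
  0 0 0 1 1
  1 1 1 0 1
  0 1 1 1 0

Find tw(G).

A width-2 tree decomposition is:
Bags: B1 = {2, 4, 5}  B2 = {1, 2, 4}  B3 = {3, 4, 5}
Tree: B1–B2, B1–B3
The largest bag has 3 vertices, giving width 2; this decomposition certifies tw(G) ≤ 2. On the other hand G contains the 3-clique {1, 2, 4}. A clique must lie in a single bag of any decomposition, so no decomposition can have width below 2. Combining the bounds, tw(G) = 2.

2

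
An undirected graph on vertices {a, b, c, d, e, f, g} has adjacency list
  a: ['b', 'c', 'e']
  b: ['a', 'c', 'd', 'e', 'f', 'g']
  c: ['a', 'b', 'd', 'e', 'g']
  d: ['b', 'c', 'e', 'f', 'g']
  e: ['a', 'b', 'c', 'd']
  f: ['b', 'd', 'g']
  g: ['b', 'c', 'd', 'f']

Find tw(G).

3

A width-3 tree decomposition is:
Bags: B1 = {b, c, d, e}  B2 = {a, b, c, e}  B3 = {b, c, d, g}  B4 = {b, d, f, g}
Tree: B1–B2, B1–B3, B3–B4
The largest bag has 4 vertices, giving width 3; this decomposition certifies tw(G) ≤ 3. For the lower bound, the 4 vertices {b, c, d, g} are pairwise adjacent, and any tree decomposition puts a clique entirely inside one bag — forcing width ≥ 3. Hence tw(G) = 3 exactly.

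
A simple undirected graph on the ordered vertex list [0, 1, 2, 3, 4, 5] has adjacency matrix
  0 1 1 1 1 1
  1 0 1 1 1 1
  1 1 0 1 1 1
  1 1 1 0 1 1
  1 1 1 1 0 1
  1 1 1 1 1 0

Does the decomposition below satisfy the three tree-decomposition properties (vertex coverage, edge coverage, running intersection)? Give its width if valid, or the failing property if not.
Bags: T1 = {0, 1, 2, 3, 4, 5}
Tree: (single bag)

Yes; width 5.

Vertex coverage: the bags together contain {0, 1, 2, 3, 4, 5}, the full vertex set. Edge coverage: each edge of G has both endpoints in at least one bag. Running intersection: for every vertex, the bags containing it form a connected subtree. All three properties hold, so this is a valid tree decomposition of width max|bag| − 1 = 5, and hence tw(G) ≤ 5.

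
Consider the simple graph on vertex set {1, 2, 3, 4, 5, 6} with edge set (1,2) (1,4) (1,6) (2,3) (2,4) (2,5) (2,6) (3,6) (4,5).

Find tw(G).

2

A width-2 tree decomposition is:
Bags: B1 = {1, 2, 4}  B2 = {1, 2, 6}  B3 = {2, 3, 6}  B4 = {2, 4, 5}
Tree: B1–B2, B2–B3, B1–B4
The largest bag has 3 vertices, giving width 2; this decomposition certifies tw(G) ≤ 2. For the lower bound, the 3 vertices {1, 2, 4} are pairwise adjacent, and any tree decomposition puts a clique entirely inside one bag — forcing width ≥ 2. Hence tw(G) = 2 exactly.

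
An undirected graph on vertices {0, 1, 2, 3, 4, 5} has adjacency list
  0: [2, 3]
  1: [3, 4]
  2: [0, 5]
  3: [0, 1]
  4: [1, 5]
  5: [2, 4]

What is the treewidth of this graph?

A width-2 tree decomposition is:
Bags: B1 = {0, 1, 3}  B2 = {0, 1, 4}  B3 = {0, 4, 5}  B4 = {0, 2, 5}
Tree: B1–B2, B2–B3, B3–B4
Every bag has size at most 3, so the width is 3 − 1 = 2 and tw(G) ≤ 2. For the lower bound, G contains the cycle 0–3–1–4–5–2–0, so G is not a forest; only forests have treewidth ≤ 1, hence tw(G) ≥ 2. Hence tw(G) = 2 exactly.

2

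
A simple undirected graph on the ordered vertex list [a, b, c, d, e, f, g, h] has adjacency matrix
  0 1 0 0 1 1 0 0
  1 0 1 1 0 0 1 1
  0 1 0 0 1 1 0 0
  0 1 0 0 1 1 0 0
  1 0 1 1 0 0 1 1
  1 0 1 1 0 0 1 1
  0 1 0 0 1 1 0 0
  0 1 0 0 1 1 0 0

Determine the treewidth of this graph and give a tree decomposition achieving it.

Every bag has size at most 4, so the width is 4 − 1 = 3 and tw(G) ≤ 3. For the lower bound: the 4 vertex sets {e,g}, {c,f}, {b}, {a} are disjoint, each induces a connected subgraph, and every pair is joined by at least one edge of G. Contracting each set to a single vertex therefore yields K_{4} as a minor, and since treewidth is minor-monotone, tw(G) ≥ tw(K_{4}) = 3. Combining the bounds, tw(G) = 3.

Treewidth 3.
Bags: B1 = {b, e, f, g}  B2 = {b, c, e, f}  B3 = {a, b, e, f}  B4 = {b, d, e, f}  B5 = {b, e, f, h}
Tree: B1–B2, B2–B3, B3–B4, B4–B5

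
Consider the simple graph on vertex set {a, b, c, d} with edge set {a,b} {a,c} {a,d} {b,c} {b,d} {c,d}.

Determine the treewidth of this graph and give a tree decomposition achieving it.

A single bag containing all 4 vertices is trivially a valid decomposition of width 3. Conversely, {a, b, c, d} is a clique of size 4, and the vertices of any clique must share a bag in every tree decomposition; so some bag has ≥ 4 vertices and tw(G) ≥ 3. Combining the bounds, tw(G) = 3.

Treewidth 3.
One such decomposition:
Bags: B1 = {a, b, c, d}
Tree: (single bag)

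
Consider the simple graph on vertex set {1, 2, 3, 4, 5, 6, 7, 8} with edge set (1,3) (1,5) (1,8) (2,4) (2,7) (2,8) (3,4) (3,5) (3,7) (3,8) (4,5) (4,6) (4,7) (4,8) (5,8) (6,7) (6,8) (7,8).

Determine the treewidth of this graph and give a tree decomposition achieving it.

Treewidth 3.
Bags: B1 = {3, 4, 7, 8}  B2 = {3, 4, 5, 8}  B3 = {1, 3, 5, 8}  B4 = {4, 6, 7, 8}  B5 = {2, 4, 7, 8}
Tree: B1–B2, B2–B3, B1–B4, B1–B5

The largest bag has 4 vertices, giving width 3; this decomposition certifies tw(G) ≤ 3. On the other hand G contains the 4-clique {1, 3, 5, 8}. A clique must lie in a single bag of any decomposition, so no decomposition can have width below 3. The upper and lower bounds meet at 3, so that is the treewidth.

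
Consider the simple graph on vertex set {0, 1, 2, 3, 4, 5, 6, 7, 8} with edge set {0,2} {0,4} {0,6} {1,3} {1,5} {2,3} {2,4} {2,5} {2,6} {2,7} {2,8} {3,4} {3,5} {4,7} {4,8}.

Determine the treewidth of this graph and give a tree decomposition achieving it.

Treewidth 2.
Bags: B1 = {2, 4, 7}  B2 = {2, 4, 8}  B3 = {2, 3, 4}  B4 = {0, 2, 4}  B5 = {2, 3, 5}  B6 = {0, 2, 6}  B7 = {1, 3, 5}
Tree: B1–B2, B1–B3, B1–B4, B3–B5, B4–B6, B5–B7

The largest bag has 3 vertices, giving width 2; this decomposition certifies tw(G) ≤ 2. On the other hand G contains the 3-clique {1, 3, 5}. A clique must lie in a single bag of any decomposition, so no decomposition can have width below 2. Therefore the treewidth is 2.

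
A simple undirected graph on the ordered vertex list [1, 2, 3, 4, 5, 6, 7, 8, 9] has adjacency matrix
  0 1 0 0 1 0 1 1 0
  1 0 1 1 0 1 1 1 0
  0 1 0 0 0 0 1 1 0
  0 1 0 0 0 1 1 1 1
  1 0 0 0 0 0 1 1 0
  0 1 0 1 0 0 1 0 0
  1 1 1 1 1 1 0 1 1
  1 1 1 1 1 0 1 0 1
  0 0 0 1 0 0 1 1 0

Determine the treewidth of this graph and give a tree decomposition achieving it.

Treewidth 3.
One such decomposition:
Bags: B1 = {2, 4, 7, 8}  B2 = {1, 2, 7, 8}  B3 = {4, 7, 8, 9}  B4 = {2, 4, 6, 7}  B5 = {2, 3, 7, 8}  B6 = {1, 5, 7, 8}
Tree: B1–B2, B1–B3, B1–B4, B1–B5, B2–B6

Every bag has size at most 4, so the width is 4 − 1 = 3 and tw(G) ≤ 3. For the lower bound, the 4 vertices {4, 7, 8, 9} are pairwise adjacent, and any tree decomposition puts a clique entirely inside one bag — forcing width ≥ 3. The upper and lower bounds meet at 3, so that is the treewidth.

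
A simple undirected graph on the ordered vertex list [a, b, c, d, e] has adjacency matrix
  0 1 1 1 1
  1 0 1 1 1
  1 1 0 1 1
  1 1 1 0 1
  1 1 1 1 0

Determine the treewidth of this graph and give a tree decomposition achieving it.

A single bag containing all 5 vertices is trivially a valid decomposition of width 4. On the other hand G contains the 5-clique {a, b, c, d, e}. A clique must lie in a single bag of any decomposition, so no decomposition can have width below 4. Combining the bounds, tw(G) = 4.

Treewidth 4.
Bags: B1 = {a, b, c, d, e}
Tree: (single bag)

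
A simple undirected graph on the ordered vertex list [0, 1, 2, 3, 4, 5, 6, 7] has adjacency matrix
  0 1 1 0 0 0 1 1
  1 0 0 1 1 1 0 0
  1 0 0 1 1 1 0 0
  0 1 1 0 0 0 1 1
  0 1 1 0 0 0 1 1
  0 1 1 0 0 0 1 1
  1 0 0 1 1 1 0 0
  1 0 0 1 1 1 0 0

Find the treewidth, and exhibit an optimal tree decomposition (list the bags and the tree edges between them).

Each bag holds 5 vertices, so the decomposition has width 4, which upper-bounds the treewidth. For the lower bound: the 5 vertex sets {1,4}, {3,7}, {0,6}, {2}, {5} are disjoint, each induces a connected subgraph, and every pair is joined by at least one edge of G. Contracting each set to a single vertex therefore yields K_{5} as a minor, and since treewidth is minor-monotone, tw(G) ≥ tw(K_{5}) = 4. Hence tw(G) = 4 exactly.

Treewidth 4.
Bags: B1 = {1, 2, 4, 6, 7}  B2 = {1, 2, 3, 6, 7}  B3 = {0, 1, 2, 6, 7}  B4 = {1, 2, 5, 6, 7}
Tree: B1–B2, B2–B3, B3–B4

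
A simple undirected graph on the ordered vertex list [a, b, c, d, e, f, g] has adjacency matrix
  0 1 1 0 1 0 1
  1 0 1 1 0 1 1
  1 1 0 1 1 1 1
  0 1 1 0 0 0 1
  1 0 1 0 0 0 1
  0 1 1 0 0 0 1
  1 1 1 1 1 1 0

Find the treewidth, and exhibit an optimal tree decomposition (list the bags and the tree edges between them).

Each bag holds 4 vertices, so the decomposition has width 3, which upper-bounds the treewidth. For the lower bound, the 4 vertices {a, c, e, g} are pairwise adjacent, and any tree decomposition puts a clique entirely inside one bag — forcing width ≥ 3. The upper and lower bounds meet at 3, so that is the treewidth.

Treewidth 3.
One optimal decomposition is:
Bags: B1 = {b, c, f, g}  B2 = {b, c, d, g}  B3 = {a, b, c, g}  B4 = {a, c, e, g}
Tree: B1–B2, B1–B3, B3–B4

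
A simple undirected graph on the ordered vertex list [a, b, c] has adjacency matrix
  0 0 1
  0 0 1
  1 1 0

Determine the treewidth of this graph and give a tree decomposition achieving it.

Treewidth 1.
Bags: B1 = {b, c}  B2 = {a, c}
Tree: B1–B2

Every bag has size at most 2, so the width is 2 − 1 = 1 and tw(G) ≤ 1. G has an edge, so its treewidth is at least 1. Combining the bounds, tw(G) = 1.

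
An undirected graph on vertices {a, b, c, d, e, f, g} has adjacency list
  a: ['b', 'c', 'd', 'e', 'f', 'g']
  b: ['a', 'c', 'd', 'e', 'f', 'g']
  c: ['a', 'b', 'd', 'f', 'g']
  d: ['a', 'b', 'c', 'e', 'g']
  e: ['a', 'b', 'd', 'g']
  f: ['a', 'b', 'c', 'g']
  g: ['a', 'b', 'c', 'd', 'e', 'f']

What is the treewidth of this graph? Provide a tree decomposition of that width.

The largest bag has 5 vertices, giving width 4; this decomposition certifies tw(G) ≤ 4. Conversely, {a, b, d, e, g} is a clique of size 5, and the vertices of any clique must share a bag in every tree decomposition; so some bag has ≥ 5 vertices and tw(G) ≥ 4. Combining the bounds, tw(G) = 4.

Treewidth 4.
Bags: B1 = {a, b, c, f, g}  B2 = {a, b, c, d, g}  B3 = {a, b, d, e, g}
Tree: B1–B2, B2–B3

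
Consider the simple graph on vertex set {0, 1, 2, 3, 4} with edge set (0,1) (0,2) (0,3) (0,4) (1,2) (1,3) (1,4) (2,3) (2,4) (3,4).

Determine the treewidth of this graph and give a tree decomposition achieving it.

Treewidth 4.
Bags: B1 = {0, 1, 2, 3, 4}
Tree: (single bag)

A single bag containing all 5 vertices is trivially a valid decomposition of width 4. For the lower bound, the 5 vertices {0, 1, 2, 3, 4} are pairwise adjacent, and any tree decomposition puts a clique entirely inside one bag — forcing width ≥ 4. Combining the bounds, tw(G) = 4.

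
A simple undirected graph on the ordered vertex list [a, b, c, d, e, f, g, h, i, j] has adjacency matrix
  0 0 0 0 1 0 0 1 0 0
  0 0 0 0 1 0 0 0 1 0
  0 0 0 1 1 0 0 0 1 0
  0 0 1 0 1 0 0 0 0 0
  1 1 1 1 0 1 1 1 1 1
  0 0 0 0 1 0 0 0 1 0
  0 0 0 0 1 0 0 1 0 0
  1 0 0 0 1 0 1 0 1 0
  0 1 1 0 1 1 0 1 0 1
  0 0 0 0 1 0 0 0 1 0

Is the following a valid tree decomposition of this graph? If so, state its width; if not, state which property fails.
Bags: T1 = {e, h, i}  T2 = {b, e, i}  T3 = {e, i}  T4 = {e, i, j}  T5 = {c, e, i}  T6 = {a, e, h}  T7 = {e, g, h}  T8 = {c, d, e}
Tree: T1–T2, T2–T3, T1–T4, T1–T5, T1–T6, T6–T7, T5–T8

A tree decomposition must satisfy three properties: every vertex lies in some bag; for every edge, both endpoints lie together in some bag; and for every vertex, the bags containing it form a connected subtree. Here vertex f appears in no bag, so the decomposition is invalid.

No — vertex f appears in no bag.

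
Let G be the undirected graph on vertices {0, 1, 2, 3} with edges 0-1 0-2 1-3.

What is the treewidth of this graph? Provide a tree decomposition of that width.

Every bag has size at most 2, so the width is 2 − 1 = 1 and tw(G) ≤ 1. Since G has at least one edge (e.g. 2–0), it is not an edgeless graph, so tw(G) ≥ 1. Combining the bounds, tw(G) = 1.

Treewidth 1.
One such decomposition:
Bags: B1 = {0, 2}  B2 = {0, 1}  B3 = {1, 3}
Tree: B1–B2, B2–B3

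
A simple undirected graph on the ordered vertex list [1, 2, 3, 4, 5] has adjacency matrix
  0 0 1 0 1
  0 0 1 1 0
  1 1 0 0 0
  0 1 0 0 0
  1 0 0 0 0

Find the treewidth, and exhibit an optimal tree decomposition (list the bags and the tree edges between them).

Treewidth 1.
One such decomposition:
Bags: B1 = {1, 5}  B2 = {1, 3}  B3 = {2, 3}  B4 = {2, 4}
Tree: B1–B2, B2–B3, B3–B4

Each bag holds 2 vertices, so the decomposition has width 1, which upper-bounds the treewidth. Any graph with an edge has treewidth ≥ 1, and G has the edge 5–1. Therefore the treewidth is 1.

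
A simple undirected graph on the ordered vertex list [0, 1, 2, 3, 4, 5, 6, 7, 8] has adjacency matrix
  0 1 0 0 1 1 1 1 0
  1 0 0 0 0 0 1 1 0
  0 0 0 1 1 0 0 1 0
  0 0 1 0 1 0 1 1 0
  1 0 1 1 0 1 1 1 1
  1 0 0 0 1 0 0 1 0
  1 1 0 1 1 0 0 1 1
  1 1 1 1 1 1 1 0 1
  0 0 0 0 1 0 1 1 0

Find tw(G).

A width-3 tree decomposition is:
Bags: B1 = {3, 4, 6, 7}  B2 = {0, 4, 6, 7}  B3 = {4, 6, 7, 8}  B4 = {0, 4, 5, 7}  B5 = {2, 3, 4, 7}  B6 = {0, 1, 6, 7}
Tree: B1–B2, B2–B3, B2–B4, B1–B5, B2–B6
Each bag holds 4 vertices, so the decomposition has width 3, which upper-bounds the treewidth. On the other hand G contains the 4-clique {0, 1, 6, 7}. A clique must lie in a single bag of any decomposition, so no decomposition can have width below 3. Therefore the treewidth is 3.

3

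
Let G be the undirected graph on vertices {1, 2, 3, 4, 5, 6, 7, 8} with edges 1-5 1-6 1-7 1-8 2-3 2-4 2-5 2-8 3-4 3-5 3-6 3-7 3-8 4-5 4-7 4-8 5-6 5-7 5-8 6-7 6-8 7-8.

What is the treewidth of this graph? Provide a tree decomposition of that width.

The largest bag has 5 vertices, giving width 4; this decomposition certifies tw(G) ≤ 4. For the lower bound, the 5 vertices {1, 5, 6, 7, 8} are pairwise adjacent, and any tree decomposition puts a clique entirely inside one bag — forcing width ≥ 4. Combining the bounds, tw(G) = 4.

Treewidth 4.
One optimal decomposition is:
Bags: B1 = {3, 4, 5, 7, 8}  B2 = {2, 3, 4, 5, 8}  B3 = {3, 5, 6, 7, 8}  B4 = {1, 5, 6, 7, 8}
Tree: B1–B2, B1–B3, B3–B4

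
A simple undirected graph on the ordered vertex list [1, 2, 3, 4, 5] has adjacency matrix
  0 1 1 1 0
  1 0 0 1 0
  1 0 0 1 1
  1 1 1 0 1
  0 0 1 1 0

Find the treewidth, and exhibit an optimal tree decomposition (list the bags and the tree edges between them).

Each bag holds 3 vertices, so the decomposition has width 2, which upper-bounds the treewidth. Conversely, {1, 2, 4} is a clique of size 3, and the vertices of any clique must share a bag in every tree decomposition; so some bag has ≥ 3 vertices and tw(G) ≥ 2. The upper and lower bounds meet at 2, so that is the treewidth.

Treewidth 2.
One optimal decomposition is:
Bags: B1 = {1, 2, 4}  B2 = {1, 3, 4}  B3 = {3, 4, 5}
Tree: B1–B2, B2–B3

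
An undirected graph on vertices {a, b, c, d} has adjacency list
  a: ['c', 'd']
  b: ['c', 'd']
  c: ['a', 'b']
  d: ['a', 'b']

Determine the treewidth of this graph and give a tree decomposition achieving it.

Each bag holds 3 vertices, so the decomposition has width 2, which upper-bounds the treewidth. The edges c–b–d–a–c form a cycle, so G is not a tree and its treewidth is at least 2. Hence tw(G) = 2 exactly.

Treewidth 2.
One such decomposition:
Bags: B1 = {b, c, d}  B2 = {a, c, d}
Tree: B1–B2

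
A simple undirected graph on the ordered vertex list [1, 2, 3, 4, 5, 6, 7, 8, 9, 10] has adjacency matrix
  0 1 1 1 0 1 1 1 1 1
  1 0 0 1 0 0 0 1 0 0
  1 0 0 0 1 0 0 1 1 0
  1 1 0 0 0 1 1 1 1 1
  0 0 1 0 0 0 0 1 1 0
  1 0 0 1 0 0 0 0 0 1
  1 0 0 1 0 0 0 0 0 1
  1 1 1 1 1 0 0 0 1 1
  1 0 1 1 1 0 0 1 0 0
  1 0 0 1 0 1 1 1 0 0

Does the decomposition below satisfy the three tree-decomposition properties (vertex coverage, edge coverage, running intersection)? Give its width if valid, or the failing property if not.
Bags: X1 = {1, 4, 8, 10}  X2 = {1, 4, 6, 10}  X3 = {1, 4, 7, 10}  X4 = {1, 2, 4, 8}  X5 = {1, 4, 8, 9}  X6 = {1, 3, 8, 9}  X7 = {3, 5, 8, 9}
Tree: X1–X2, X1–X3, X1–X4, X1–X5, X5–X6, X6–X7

Checking the three conditions: (i) the bags cover all of {1, 2, 3, 4, 5, 6, 7, 8, 9, 10}; (ii) for each edge, some bag contains both endpoints; (iii) the bags containing any fixed vertex form a subtree. All hold, so the decomposition is valid with width 4 − 1 = 3.

Yes; width 3.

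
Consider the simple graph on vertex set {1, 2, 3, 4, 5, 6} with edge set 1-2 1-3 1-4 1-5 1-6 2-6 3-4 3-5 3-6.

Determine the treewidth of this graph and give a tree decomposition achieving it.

Each bag holds 3 vertices, so the decomposition has width 2, which upper-bounds the treewidth. For the lower bound, the 3 vertices {1, 2, 6} are pairwise adjacent, and any tree decomposition puts a clique entirely inside one bag — forcing width ≥ 2. The upper and lower bounds meet at 2, so that is the treewidth.

Treewidth 2.
Bags: B1 = {1, 2, 6}  B2 = {1, 3, 6}  B3 = {1, 3, 4}  B4 = {1, 3, 5}
Tree: B1–B2, B2–B3, B2–B4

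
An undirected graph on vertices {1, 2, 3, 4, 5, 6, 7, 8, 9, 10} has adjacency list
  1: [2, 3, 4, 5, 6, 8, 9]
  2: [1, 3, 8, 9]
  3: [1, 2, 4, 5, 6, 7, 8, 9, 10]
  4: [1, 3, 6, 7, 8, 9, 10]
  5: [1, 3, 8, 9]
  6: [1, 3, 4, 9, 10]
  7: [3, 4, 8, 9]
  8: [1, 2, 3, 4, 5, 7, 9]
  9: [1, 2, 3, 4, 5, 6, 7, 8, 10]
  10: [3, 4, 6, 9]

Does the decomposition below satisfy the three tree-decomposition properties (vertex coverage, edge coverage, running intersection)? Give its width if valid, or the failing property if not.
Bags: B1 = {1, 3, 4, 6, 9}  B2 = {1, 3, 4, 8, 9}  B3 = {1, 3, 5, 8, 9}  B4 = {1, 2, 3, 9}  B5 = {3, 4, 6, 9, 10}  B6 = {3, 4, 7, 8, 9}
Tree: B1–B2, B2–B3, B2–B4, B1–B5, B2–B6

No — edge (8,2) lies in no bag.

A tree decomposition must satisfy three properties: every vertex lies in some bag; for every edge, both endpoints lie together in some bag; and for every vertex, the bags containing it form a connected subtree. Here edge (8,2) lies in no bag, so the decomposition is invalid.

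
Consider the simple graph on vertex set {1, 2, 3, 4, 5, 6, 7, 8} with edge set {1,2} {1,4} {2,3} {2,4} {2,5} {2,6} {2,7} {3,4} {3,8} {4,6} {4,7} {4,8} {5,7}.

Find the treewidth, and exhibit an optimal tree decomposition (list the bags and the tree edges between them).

Treewidth 2.
One such decomposition:
Bags: B1 = {2, 4, 7}  B2 = {2, 5, 7}  B3 = {2, 3, 4}  B4 = {3, 4, 8}  B5 = {1, 2, 4}  B6 = {2, 4, 6}
Tree: B1–B2, B1–B3, B3–B4, B1–B5, B3–B6

Every bag has size at most 3, so the width is 3 − 1 = 2 and tw(G) ≤ 2. Conversely, {3, 4, 8} is a clique of size 3, and the vertices of any clique must share a bag in every tree decomposition; so some bag has ≥ 3 vertices and tw(G) ≥ 2. Therefore the treewidth is 2.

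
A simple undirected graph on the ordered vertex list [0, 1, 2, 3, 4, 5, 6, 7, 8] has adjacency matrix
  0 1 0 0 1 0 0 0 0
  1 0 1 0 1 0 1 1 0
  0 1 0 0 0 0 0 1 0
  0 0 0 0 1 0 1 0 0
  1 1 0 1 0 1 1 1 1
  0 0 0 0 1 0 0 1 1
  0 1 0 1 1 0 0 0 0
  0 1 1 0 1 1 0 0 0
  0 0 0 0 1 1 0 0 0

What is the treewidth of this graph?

2

A width-2 tree decomposition is:
Bags: B1 = {1, 4, 7}  B2 = {1, 4, 6}  B3 = {4, 5, 7}  B4 = {1, 2, 7}  B5 = {4, 5, 8}  B6 = {3, 4, 6}  B7 = {0, 1, 4}
Tree: B1–B2, B1–B3, B1–B4, B3–B5, B2–B6, B2–B7
Every bag has size at most 3, so the width is 3 − 1 = 2 and tw(G) ≤ 2. On the other hand G contains the 3-clique {1, 2, 7}. A clique must lie in a single bag of any decomposition, so no decomposition can have width below 2. Combining the bounds, tw(G) = 2.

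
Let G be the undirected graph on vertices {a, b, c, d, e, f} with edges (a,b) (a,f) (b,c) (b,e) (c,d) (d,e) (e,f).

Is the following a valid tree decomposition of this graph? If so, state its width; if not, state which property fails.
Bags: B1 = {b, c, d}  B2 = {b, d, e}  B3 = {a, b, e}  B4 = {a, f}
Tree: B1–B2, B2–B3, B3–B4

A tree decomposition must satisfy three properties: every vertex lies in some bag; for every edge, both endpoints lie together in some bag; and for every vertex, the bags containing it form a connected subtree. Here edge (e,f) lies in no bag, so the decomposition is invalid.

No — edge (e,f) lies in no bag.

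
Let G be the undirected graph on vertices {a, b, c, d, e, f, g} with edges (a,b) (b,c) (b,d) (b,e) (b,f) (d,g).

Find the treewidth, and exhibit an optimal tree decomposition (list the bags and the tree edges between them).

Each bag holds 2 vertices, so the decomposition has width 1, which upper-bounds the treewidth. Since G has at least one edge (e.g. b–d), it is not an edgeless graph, so tw(G) ≥ 1. Therefore the treewidth is 1.

Treewidth 1.
Bags: B1 = {b, d}  B2 = {d, g}  B3 = {b, e}  B4 = {b, f}  B5 = {b, c}  B6 = {a, b}
Tree: B1–B2, B1–B3, B1–B4, B3–B5, B4–B6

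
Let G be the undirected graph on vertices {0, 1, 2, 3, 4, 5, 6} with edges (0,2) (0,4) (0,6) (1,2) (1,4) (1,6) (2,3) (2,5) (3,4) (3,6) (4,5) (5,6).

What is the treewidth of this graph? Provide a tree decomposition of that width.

Treewidth 3.
One such decomposition:
Bags: B1 = {2, 3, 4, 6}  B2 = {0, 2, 4, 6}  B3 = {1, 2, 4, 6}  B4 = {2, 4, 5, 6}
Tree: B1–B2, B2–B3, B3–B4

The largest bag has 4 vertices, giving width 3; this decomposition certifies tw(G) ≤ 3. For the lower bound: the 4 vertex sets {3,6}, {0,4}, {2}, {1} are disjoint, each induces a connected subgraph, and every pair is joined by at least one edge of G. Contracting each set to a single vertex therefore yields K_{4} as a minor, and since treewidth is minor-monotone, tw(G) ≥ tw(K_{4}) = 3. Combining the bounds, tw(G) = 3.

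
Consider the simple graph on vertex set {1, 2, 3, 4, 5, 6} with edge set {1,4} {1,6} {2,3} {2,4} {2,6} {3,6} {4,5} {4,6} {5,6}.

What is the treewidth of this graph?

A width-2 tree decomposition is:
Bags: B1 = {4, 5, 6}  B2 = {2, 4, 6}  B3 = {2, 3, 6}  B4 = {1, 4, 6}
Tree: B1–B2, B2–B3, B2–B4
Every bag has size at most 3, so the width is 3 − 1 = 2 and tw(G) ≤ 2. Conversely, {2, 3, 6} is a clique of size 3, and the vertices of any clique must share a bag in every tree decomposition; so some bag has ≥ 3 vertices and tw(G) ≥ 2. Hence tw(G) = 2 exactly.

2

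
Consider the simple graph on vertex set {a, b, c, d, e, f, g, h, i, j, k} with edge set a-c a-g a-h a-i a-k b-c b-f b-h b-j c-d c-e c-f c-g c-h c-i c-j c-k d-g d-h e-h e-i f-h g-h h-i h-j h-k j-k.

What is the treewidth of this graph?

A width-3 tree decomposition is:
Bags: B1 = {a, c, h, k}  B2 = {a, c, h, i}  B3 = {c, h, j, k}  B4 = {a, c, g, h}  B5 = {c, d, g, h}  B6 = {c, e, h, i}  B7 = {b, c, h, j}  B8 = {b, c, f, h}
Tree: B1–B2, B1–B3, B1–B4, B4–B5, B2–B6, B3–B7, B7–B8
Each bag holds 4 vertices, so the decomposition has width 3, which upper-bounds the treewidth. For the lower bound, the 4 vertices {c, d, g, h} are pairwise adjacent, and any tree decomposition puts a clique entirely inside one bag — forcing width ≥ 3. The upper and lower bounds meet at 3, so that is the treewidth.

3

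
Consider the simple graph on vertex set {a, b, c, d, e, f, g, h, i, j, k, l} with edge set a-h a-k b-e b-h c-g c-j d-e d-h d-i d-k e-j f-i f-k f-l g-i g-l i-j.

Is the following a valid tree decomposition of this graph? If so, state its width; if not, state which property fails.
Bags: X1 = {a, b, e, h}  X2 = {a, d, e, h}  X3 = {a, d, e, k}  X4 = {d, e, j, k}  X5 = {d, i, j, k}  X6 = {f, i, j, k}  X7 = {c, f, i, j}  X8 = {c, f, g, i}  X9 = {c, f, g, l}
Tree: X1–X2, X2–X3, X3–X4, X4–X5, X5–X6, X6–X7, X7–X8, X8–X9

Yes; width 3.

Vertex coverage: the bags together contain {a, b, c, d, e, f, g, h, i, j, k, l}, the full vertex set. Edge coverage: each edge of G has both endpoints in at least one bag. Running intersection: for every vertex, the bags containing it form a connected subtree. All three properties hold, so this is a valid tree decomposition of width max|bag| − 1 = 3, and hence tw(G) ≤ 3.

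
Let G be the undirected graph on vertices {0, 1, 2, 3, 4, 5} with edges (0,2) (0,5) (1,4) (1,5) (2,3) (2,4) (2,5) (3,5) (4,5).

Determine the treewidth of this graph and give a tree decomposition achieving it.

Each bag holds 3 vertices, so the decomposition has width 2, which upper-bounds the treewidth. Conversely, {1, 4, 5} is a clique of size 3, and the vertices of any clique must share a bag in every tree decomposition; so some bag has ≥ 3 vertices and tw(G) ≥ 2. Therefore the treewidth is 2.

Treewidth 2.
One such decomposition:
Bags: B1 = {2, 4, 5}  B2 = {1, 4, 5}  B3 = {2, 3, 5}  B4 = {0, 2, 5}
Tree: B1–B2, B1–B3, B1–B4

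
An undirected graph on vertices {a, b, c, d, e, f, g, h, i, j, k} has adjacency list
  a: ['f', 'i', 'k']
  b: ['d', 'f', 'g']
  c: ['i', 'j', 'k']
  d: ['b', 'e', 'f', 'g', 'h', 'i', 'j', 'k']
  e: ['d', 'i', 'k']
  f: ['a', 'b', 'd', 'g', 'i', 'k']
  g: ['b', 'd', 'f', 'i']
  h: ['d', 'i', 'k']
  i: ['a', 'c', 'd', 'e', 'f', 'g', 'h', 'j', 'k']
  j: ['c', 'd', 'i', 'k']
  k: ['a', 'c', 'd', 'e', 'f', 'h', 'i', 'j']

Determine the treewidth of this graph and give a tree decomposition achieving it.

Every bag has size at most 4, so the width is 4 − 1 = 3 and tw(G) ≤ 3. Conversely, {b, d, f, g} is a clique of size 4, and the vertices of any clique must share a bag in every tree decomposition; so some bag has ≥ 4 vertices and tw(G) ≥ 3. Therefore the treewidth is 3.

Treewidth 3.
Bags: B1 = {d, i, j, k}  B2 = {d, f, i, k}  B3 = {d, h, i, k}  B4 = {d, e, i, k}  B5 = {d, f, g, i}  B6 = {b, d, f, g}  B7 = {a, f, i, k}  B8 = {c, i, j, k}
Tree: B1–B2, B1–B3, B3–B4, B2–B5, B5–B6, B2–B7, B1–B8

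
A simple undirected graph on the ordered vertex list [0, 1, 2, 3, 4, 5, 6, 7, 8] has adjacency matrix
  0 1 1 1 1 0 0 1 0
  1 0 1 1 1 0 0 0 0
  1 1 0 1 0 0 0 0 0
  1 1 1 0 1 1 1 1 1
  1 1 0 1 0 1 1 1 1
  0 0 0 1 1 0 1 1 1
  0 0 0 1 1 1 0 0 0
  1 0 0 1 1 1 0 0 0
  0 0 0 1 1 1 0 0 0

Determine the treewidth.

A width-3 tree decomposition is:
Bags: B1 = {0, 3, 4, 7}  B2 = {3, 4, 5, 7}  B3 = {3, 4, 5, 8}  B4 = {3, 4, 5, 6}  B5 = {0, 1, 3, 4}  B6 = {0, 1, 2, 3}
Tree: B1–B2, B2–B3, B2–B4, B1–B5, B5–B6
Every bag has size at most 4, so the width is 4 − 1 = 3 and tw(G) ≤ 3. Conversely, {0, 1, 2, 3} is a clique of size 4, and the vertices of any clique must share a bag in every tree decomposition; so some bag has ≥ 4 vertices and tw(G) ≥ 3. Therefore the treewidth is 3.

3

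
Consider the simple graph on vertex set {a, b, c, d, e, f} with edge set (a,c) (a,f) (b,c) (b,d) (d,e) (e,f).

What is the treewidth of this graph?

2

A width-2 tree decomposition is:
Bags: B1 = {a, e, f}  B2 = {a, c, e}  B3 = {b, c, e}  B4 = {b, d, e}
Tree: B1–B2, B2–B3, B3–B4
The largest bag has 3 vertices, giving width 2; this decomposition certifies tw(G) ≤ 2. For the lower bound, G contains the cycle e–f–a–c–b–d–e, so G is not a forest; only forests have treewidth ≤ 1, hence tw(G) ≥ 2. Therefore the treewidth is 2.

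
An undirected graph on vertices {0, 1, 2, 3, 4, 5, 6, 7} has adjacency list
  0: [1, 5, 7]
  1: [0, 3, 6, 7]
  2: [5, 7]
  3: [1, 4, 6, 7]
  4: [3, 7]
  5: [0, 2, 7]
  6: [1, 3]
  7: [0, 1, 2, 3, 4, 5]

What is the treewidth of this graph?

A width-2 tree decomposition is:
Bags: B1 = {0, 1, 7}  B2 = {1, 3, 7}  B3 = {3, 4, 7}  B4 = {0, 5, 7}  B5 = {2, 5, 7}  B6 = {1, 3, 6}
Tree: B1–B2, B2–B3, B1–B4, B4–B5, B2–B6
The largest bag has 3 vertices, giving width 2; this decomposition certifies tw(G) ≤ 2. For the lower bound, the 3 vertices {1, 3, 6} are pairwise adjacent, and any tree decomposition puts a clique entirely inside one bag — forcing width ≥ 2. The upper and lower bounds meet at 2, so that is the treewidth.

2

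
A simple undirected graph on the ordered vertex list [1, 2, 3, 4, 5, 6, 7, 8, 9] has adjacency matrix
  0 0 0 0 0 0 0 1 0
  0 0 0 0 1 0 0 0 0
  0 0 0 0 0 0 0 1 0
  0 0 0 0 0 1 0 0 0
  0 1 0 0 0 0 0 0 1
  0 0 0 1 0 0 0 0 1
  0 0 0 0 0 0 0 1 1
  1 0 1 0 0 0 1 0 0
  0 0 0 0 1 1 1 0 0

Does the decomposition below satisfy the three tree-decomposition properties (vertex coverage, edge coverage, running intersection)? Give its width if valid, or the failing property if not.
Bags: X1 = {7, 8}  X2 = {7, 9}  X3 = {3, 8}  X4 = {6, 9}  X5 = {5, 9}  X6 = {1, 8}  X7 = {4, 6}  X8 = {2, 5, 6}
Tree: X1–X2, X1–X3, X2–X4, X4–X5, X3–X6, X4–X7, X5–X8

A tree decomposition must satisfy three properties: every vertex lies in some bag; for every edge, both endpoints lie together in some bag; and for every vertex, the bags containing it form a connected subtree. Here bags containing vertex 6 are not connected in the tree, so the decomposition is invalid.

No — bags containing vertex 6 are not connected in the tree.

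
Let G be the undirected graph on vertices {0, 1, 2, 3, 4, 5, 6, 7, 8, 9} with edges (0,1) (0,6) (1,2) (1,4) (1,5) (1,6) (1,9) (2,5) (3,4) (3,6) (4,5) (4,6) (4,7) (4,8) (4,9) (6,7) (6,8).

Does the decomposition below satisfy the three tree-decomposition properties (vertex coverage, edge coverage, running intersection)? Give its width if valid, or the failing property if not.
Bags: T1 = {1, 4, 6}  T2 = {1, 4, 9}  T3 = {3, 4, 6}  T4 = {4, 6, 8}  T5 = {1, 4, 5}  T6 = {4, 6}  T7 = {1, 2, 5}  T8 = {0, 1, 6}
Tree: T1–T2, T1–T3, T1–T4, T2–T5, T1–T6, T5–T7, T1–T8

A tree decomposition must satisfy three properties: every vertex lies in some bag; for every edge, both endpoints lie together in some bag; and for every vertex, the bags containing it form a connected subtree. Here vertex 7 appears in no bag, so the decomposition is invalid.

No — vertex 7 appears in no bag.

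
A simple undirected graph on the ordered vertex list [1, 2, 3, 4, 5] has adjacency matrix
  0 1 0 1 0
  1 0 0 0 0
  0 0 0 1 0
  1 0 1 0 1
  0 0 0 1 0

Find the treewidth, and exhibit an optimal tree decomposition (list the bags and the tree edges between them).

Every bag has size at most 2, so the width is 2 − 1 = 1 and tw(G) ≤ 1. G has an edge, so its treewidth is at least 1. Hence tw(G) = 1 exactly.

Treewidth 1.
One optimal decomposition is:
Bags: B1 = {1, 4}  B2 = {1, 2}  B3 = {3, 4}  B4 = {4, 5}
Tree: B1–B2, B1–B3, B1–B4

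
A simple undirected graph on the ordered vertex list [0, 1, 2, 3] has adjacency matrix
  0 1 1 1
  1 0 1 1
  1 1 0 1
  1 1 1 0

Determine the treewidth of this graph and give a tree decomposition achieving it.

Treewidth 3.
One such decomposition:
Bags: B1 = {0, 1, 2, 3}
Tree: (single bag)

A single bag containing all 4 vertices is trivially a valid decomposition of width 3. Conversely, {0, 1, 2, 3} is a clique of size 4, and the vertices of any clique must share a bag in every tree decomposition; so some bag has ≥ 4 vertices and tw(G) ≥ 3. Therefore the treewidth is 3.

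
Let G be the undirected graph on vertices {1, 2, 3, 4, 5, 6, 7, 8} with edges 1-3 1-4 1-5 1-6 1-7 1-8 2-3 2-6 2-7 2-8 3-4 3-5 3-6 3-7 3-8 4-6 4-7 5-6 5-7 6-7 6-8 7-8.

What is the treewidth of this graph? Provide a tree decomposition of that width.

Treewidth 4.
One such decomposition:
Bags: B1 = {1, 3, 6, 7, 8}  B2 = {1, 3, 5, 6, 7}  B3 = {1, 3, 4, 6, 7}  B4 = {2, 3, 6, 7, 8}
Tree: B1–B2, B1–B3, B1–B4

Every bag has size at most 5, so the width is 5 − 1 = 4 and tw(G) ≤ 4. Conversely, {1, 3, 6, 7, 8} is a clique of size 5, and the vertices of any clique must share a bag in every tree decomposition; so some bag has ≥ 5 vertices and tw(G) ≥ 4. The upper and lower bounds meet at 4, so that is the treewidth.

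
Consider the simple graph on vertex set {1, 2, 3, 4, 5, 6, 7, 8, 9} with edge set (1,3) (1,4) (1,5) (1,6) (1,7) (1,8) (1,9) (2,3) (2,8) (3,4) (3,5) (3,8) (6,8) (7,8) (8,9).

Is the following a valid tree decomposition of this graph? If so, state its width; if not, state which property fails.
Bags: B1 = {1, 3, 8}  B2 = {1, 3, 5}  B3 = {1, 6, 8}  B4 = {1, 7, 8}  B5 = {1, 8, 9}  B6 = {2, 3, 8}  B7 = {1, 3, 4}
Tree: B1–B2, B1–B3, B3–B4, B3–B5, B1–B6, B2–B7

Yes; width 2.

Vertex coverage: the bags together contain {1, 2, 3, 4, 5, 6, 7, 8, 9}, the full vertex set. Edge coverage: each edge of G has both endpoints in at least one bag. Running intersection: for every vertex, the bags containing it form a connected subtree. All three properties hold, so this is a valid tree decomposition of width max|bag| − 1 = 2, and hence tw(G) ≤ 2.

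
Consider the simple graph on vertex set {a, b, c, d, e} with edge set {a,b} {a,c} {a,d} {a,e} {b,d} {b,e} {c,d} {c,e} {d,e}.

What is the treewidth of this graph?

A width-3 tree decomposition is:
Bags: B1 = {a, c, d, e}  B2 = {a, b, d, e}
Tree: B1–B2
The largest bag has 4 vertices, giving width 3; this decomposition certifies tw(G) ≤ 3. Conversely, {a, c, d, e} is a clique of size 4, and the vertices of any clique must share a bag in every tree decomposition; so some bag has ≥ 4 vertices and tw(G) ≥ 3. Combining the bounds, tw(G) = 3.

3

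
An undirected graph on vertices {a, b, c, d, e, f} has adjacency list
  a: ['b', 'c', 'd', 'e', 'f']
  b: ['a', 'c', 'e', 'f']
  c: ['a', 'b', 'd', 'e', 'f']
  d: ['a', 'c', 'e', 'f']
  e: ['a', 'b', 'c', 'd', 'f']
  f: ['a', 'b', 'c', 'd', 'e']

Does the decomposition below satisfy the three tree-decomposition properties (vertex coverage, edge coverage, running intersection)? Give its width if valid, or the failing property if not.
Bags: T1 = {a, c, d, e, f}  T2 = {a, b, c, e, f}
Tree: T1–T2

Yes; width 4.

Every vertex of G appears in some bag (union = {a, b, c, d, e, f}); every edge is covered by a bag; and for each vertex v the set of bags containing v is connected in the bag tree. The decomposition is therefore valid. The largest bag has 5 vertices, so the width is 4.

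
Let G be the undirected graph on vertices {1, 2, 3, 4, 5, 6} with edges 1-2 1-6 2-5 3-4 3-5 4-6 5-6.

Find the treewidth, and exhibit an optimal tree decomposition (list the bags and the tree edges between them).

Treewidth 2.
Bags: B1 = {1, 2, 5}  B2 = {1, 5, 6}  B3 = {3, 5, 6}  B4 = {3, 4, 6}
Tree: B1–B2, B2–B3, B3–B4

Each bag holds 3 vertices, so the decomposition has width 2, which upper-bounds the treewidth. The edges 2–1–6–5–2 form a cycle, so G is not a tree and its treewidth is at least 2. The upper and lower bounds meet at 2, so that is the treewidth.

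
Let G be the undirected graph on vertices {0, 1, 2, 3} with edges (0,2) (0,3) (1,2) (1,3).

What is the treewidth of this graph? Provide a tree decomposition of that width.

The largest bag has 3 vertices, giving width 2; this decomposition certifies tw(G) ≤ 2. Since 2–0–3–1–2 is a cycle in G, G is not acyclic. Forests are exactly the graphs of treewidth ≤ 1, so tw(G) ≥ 2. Combining the bounds, tw(G) = 2.

Treewidth 2.
Bags: B1 = {0, 2, 3}  B2 = {1, 2, 3}
Tree: B1–B2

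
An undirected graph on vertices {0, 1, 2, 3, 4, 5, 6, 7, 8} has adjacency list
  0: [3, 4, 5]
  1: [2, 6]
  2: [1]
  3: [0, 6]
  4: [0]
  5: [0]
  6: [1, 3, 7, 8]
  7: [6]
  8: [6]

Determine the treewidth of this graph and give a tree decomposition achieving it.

The largest bag has 2 vertices, giving width 1; this decomposition certifies tw(G) ≤ 1. G has an edge, so its treewidth is at least 1. Therefore the treewidth is 1.

Treewidth 1.
One optimal decomposition is:
Bags: B1 = {3, 6}  B2 = {0, 3}  B3 = {0, 5}  B4 = {1, 6}  B5 = {1, 2}  B6 = {0, 4}  B7 = {6, 8}  B8 = {6, 7}
Tree: B1–B2, B2–B3, B1–B4, B4–B5, B3–B6, B4–B7, B7–B8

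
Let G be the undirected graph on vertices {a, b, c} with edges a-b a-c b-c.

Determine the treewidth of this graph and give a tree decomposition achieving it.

A single bag containing all 3 vertices is trivially a valid decomposition of width 2. Conversely, {a, b, c} is a clique of size 3, and the vertices of any clique must share a bag in every tree decomposition; so some bag has ≥ 3 vertices and tw(G) ≥ 2. Combining the bounds, tw(G) = 2.

Treewidth 2.
One optimal decomposition is:
Bags: B1 = {a, b, c}
Tree: (single bag)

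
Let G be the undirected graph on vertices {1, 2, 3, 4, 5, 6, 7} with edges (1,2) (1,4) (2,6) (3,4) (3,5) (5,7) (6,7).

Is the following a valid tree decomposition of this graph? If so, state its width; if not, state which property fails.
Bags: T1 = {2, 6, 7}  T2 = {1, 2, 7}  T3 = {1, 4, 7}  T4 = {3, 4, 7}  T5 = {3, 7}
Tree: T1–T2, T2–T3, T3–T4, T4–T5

A tree decomposition must satisfy three properties: every vertex lies in some bag; for every edge, both endpoints lie together in some bag; and for every vertex, the bags containing it form a connected subtree. Here vertex 5 appears in no bag, so the decomposition is invalid.

No — vertex 5 appears in no bag.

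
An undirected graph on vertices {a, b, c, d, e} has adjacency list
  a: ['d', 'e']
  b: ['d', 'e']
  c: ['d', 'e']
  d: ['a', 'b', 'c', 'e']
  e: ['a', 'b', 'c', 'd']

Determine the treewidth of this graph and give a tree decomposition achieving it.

Treewidth 2.
One optimal decomposition is:
Bags: B1 = {b, d, e}  B2 = {c, d, e}  B3 = {a, d, e}
Tree: B1–B2, B1–B3

The largest bag has 3 vertices, giving width 2; this decomposition certifies tw(G) ≤ 2. For the lower bound, the 3 vertices {c, d, e} are pairwise adjacent, and any tree decomposition puts a clique entirely inside one bag — forcing width ≥ 2. Therefore the treewidth is 2.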